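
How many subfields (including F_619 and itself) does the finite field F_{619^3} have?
F_{619^3} has 2 subfields

The subfields of F_{p^n} are exactly the fields F_{p^d} for d | n (each is the fixed field of the unique index-d subgroup of Gal(F_{p^n}/F_p) ≅ Z/nZ). The divisors of n = 3 are {1, 3}, giving 2 subfields: F_{619^1}, F_{619^3}.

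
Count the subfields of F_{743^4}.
F_{743^4} has 3 subfields

The subfields of F_{p^n} are exactly the fields F_{p^d} for d | n (each is the fixed field of the unique index-d subgroup of Gal(F_{p^n}/F_p) ≅ Z/nZ). The divisors of n = 4 are {1, 2, 4}, giving 3 subfields: F_{743^1}, F_{743^2}, F_{743^4}.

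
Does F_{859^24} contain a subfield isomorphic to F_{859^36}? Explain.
No: F_{859^36} is not a subfield of F_{859^24}

F_{p^m} embeds in F_{p^n} iff m | n. Here 36 ∤ 24 (since 24 = 0·36 + 24 with remainder 24 ≠ 0), so F_{859^36} is not a subfield of F_{859^24}. Equivalently: if it were, the tower law would give 36 = [F_{859^36}:F_859] dividing [F_{859^24}:F_859] = 24, contradiction.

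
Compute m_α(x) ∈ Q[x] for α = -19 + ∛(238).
m_α(x) = x^3 + 57x^2 + 1083x + 6621

Set β = α + 19 = ∛(238), so β^3 = 238. Then (α + 19)^3 - 238 = 0, i.e. α is a root of g(x) = (x + 19)^3 - 238 = x^3 + 57x^2 + 1083x + 6621. Since g(x) = h(x + 19) where h(x) = x^3 - 238, and h is irreducible over Q (because 238 is not a perfect cube, so h has no rational root, and a monic cubic with no rational root is irreducible), g is also irreducible (irreducibility is preserved under the substitution x → x + 19). Hence m_α(x) = x^3 + 57x^2 + 1083x + 6621.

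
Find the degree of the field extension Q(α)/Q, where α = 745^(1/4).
[Q(α):Q] = 4

α is a root of x^4 - 745. By Eisenstein's criterion at the prime p = 5 (which divides the constant term 745 but p^2 = 25 does not, since 745 is squarefree), x^4 - 745 is irreducible over Q. Hence [Q(α):Q] = 4.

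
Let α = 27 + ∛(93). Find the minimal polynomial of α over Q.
m_α(x) = x^3 - 81x^2 + 2187x - 19776

Set β = α - 27 = ∛(93), so β^3 = 93. Then (α - 27)^3 - 93 = 0, i.e. α is a root of g(x) = (x - 27)^3 - 93 = x^3 - 81x^2 + 2187x - 19776. Since g(x) = h(x - 27) where h(x) = x^3 - 93, and h is irreducible over Q (because 93 is not a perfect cube, so h has no rational root, and a monic cubic with no rational root is irreducible), g is also irreducible (irreducibility is preserved under the substitution x → x - 27). Hence m_α(x) = x^3 - 81x^2 + 2187x - 19776.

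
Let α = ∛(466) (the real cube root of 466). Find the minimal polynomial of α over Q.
m_α(x) = x^3 - 466

α satisfies α^3 = 466, so x^3 - 466 annihilates α. By the rational root test, a rational root p/q (in lowest terms) of x^3 - 466 would satisfy p^3 = 466 q^3, forcing q = 1 and p^3 = 466; but 466 is not a perfect cube, contradiction. A monic cubic over Q with no rational root is irreducible (any nontrivial factorization would include a linear factor). Hence x^3 - 466 is the minimal polynomial of α, and in particular [Q(α):Q] = 3.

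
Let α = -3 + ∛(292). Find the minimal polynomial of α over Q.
m_α(x) = x^3 + 9x^2 + 27x - 265

Set β = α + 3 = ∛(292), so β^3 = 292. Then (α + 3)^3 - 292 = 0, i.e. α is a root of g(x) = (x + 3)^3 - 292 = x^3 + 9x^2 + 27x - 265. Since g(x) = h(x + 3) where h(x) = x^3 - 292, and h is irreducible over Q (because 292 is not a perfect cube, so h has no rational root, and a monic cubic with no rational root is irreducible), g is also irreducible (irreducibility is preserved under the substitution x → x + 3). Hence m_α(x) = x^3 + 9x^2 + 27x - 265.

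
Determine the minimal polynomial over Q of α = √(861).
m_α(x) = x^2 - 861

α satisfies α^2 - 861 = 0, so x^2 - 861 annihilates α. Since d = 861 is squarefree and ≠ 1, it is not a perfect square in Q, so x^2 - 861 has no rational root and is therefore irreducible over Q (a degree-2 polynomial over a field is irreducible iff it has no root). Hence m_α(x) = x^2 - 861.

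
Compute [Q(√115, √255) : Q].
[Q(√115, √255) : Q] = 4

[Q(√115):Q] = 2 (min poly x^2 - 115, irreducible since 115 is squarefree > 1). For the top step, suppose √255 ∈ Q(√115), say √255 = c + d√115 with c, d ∈ Q. Squaring: 255 = c^2 + 115d^2 + 2cd√115. Since √115 ∉ Q this forces 2cd = 0. If d = 0 then √255 = c ∈ Q, contradicting 255 squarefree > 1. If c = 0 then 255 = 115d^2, so 115·255 = (115d)^2 is a perfect square in Q — but 115·255 = 29325 is not a perfect square (since 115 and 255 are distinct squarefree integers). Contradiction. Hence √255 ∉ Q(√115), so x^2 - 255 stays irreducible over Q(√115) and [Q(√115, √255) : Q(√115)] = 2. By the tower law, [Q(√115, √255) : Q] = 2 · 2 = 4.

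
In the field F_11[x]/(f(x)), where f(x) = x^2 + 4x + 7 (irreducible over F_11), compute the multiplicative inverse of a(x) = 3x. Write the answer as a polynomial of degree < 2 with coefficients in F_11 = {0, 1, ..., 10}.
a(x)^(-1) ≡ x + 4 (mod f(x))

Since f is irreducible over F_11, F_11[x]/(f) is a field and a(x) ≠ 0 has an inverse. Apply the extended Euclidean algorithm to f(x) and a(x) in F_11[x]: f(x) = (4x + 5)·a(x) + (7). The last nonzero remainder is the constant 7 = gcd(f, a) in F_11. Back-substituting through the division chain expresses 7 = s(x)·a(x) + t(x)·f(x) with s(x) ≡ 7x + 6 (mod f), so (7x + 6)·a(x) ≡ 7 (mod f). Multiplying by 7^(-1) ≡ 8 in F_11 gives a(x)^(-1) ≡ 8·(7x + 6) ≡ x + 4 (mod f). Check: (3x)·(x + 4) = 3x^2 + x ≡ 1 (mod x^2 + 4x + 7).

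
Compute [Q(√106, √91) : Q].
[Q(√106, √91) : Q] = 4

[Q(√106):Q] = 2 (min poly x^2 - 106, irreducible since 106 is squarefree > 1). For the top step, suppose √91 ∈ Q(√106), say √91 = c + d√106 with c, d ∈ Q. Squaring: 91 = c^2 + 106d^2 + 2cd√106. Since √106 ∉ Q this forces 2cd = 0. If d = 0 then √91 = c ∈ Q, contradicting 91 squarefree > 1. If c = 0 then 91 = 106d^2, so 106·91 = (106d)^2 is a perfect square in Q — but 106·91 = 9646 is not a perfect square (since 106 and 91 are distinct squarefree integers). Contradiction. Hence √91 ∉ Q(√106), so x^2 - 91 stays irreducible over Q(√106) and [Q(√106, √91) : Q(√106)] = 2. By the tower law, [Q(√106, √91) : Q] = 2 · 2 = 4.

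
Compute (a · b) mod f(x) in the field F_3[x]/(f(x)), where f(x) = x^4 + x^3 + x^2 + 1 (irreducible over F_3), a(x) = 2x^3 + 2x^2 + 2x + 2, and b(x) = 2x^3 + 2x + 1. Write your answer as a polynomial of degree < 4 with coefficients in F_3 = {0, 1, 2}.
a · b ≡ x^2 + 1 (mod f(x))

Multiply in F_3[x]: a(x)·b(x) = (2x^3 + 2x^2 + 2x + 2)·(2x^3 + 2x + 1) = x^6 + x^5 + 2x^4 + x^3 + 2. This has degree ≥ 4, so divide by f(x) over F_3: x^6 + x^5 + 2x^4 + x^3 + 2 = (x^2 + 1)·(x^4 + x^3 + x^2 + 1) + (x^2 + 1). Hence a·b ≡ x^2 + 1 (mod f). (F_3[x]/(f) is a field with 3^4 = 81 elements since f is irreducible of degree 4.)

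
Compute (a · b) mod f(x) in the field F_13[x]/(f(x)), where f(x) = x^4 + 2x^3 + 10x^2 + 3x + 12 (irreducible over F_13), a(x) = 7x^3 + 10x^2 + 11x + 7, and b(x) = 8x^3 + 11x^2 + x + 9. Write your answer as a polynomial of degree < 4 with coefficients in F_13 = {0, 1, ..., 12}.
a · b ≡ 2x^3 + 12x^2 + 4x + 8 (mod f(x))

Multiply in F_13[x]: a(x)·b(x) = (7x^3 + 10x^2 + 11x + 7)·(8x^3 + 11x^2 + x + 9) = 4x^6 + x^5 + 10x^4 + 3x^3 + 9x^2 + 2x + 11. This has degree ≥ 4, so divide by f(x) over F_13: 4x^6 + x^5 + 10x^4 + 3x^3 + 9x^2 + 2x + 11 = (4x^2 + 6x + 10)·(x^4 + 2x^3 + 10x^2 + 3x + 12) + (2x^3 + 12x^2 + 4x + 8). Hence a·b ≡ 2x^3 + 12x^2 + 4x + 8 (mod f). (F_13[x]/(f) is a field with 13^4 = 28561 elements since f is irreducible of degree 4.)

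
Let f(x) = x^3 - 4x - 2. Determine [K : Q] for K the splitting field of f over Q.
[K : Q] = 6

By the rational root test, any rational root of the monic integer polynomial f(x) = x^3 - 4x - 2 must be an integer dividing the constant term -2, i.e. one of ±{1, 2}. Evaluating: f(1) = -5, f(-1) = 1, f(2) = -2, f(-2) = -2; none is 0, so f has no rational root and is therefore irreducible over Q (a cubic with no linear factor over a field is irreducible). For an irreducible cubic, the Galois group is A_3 or S_3 according as the discriminant disc(f) = -4a^3 - 27b^2 = -4·(-4)^3 - 27·(-2)^2 = 148 is or is not a square in Q. Here disc(f) = 148 is not a perfect square in Q, so the Galois group of f over Q is not contained in A_3 and must be all of S_3. The splitting field has degree |S_3| = 6 over Q, so [K : Q] = 6.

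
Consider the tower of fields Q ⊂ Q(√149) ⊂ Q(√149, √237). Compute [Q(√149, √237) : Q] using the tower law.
[Q(√149, √237) : Q] = 4

[Q(√149):Q] = 2 (min poly x^2 - 149, irreducible since 149 is squarefree > 1). For the top step, suppose √237 ∈ Q(√149), say √237 = c + d√149 with c, d ∈ Q. Squaring: 237 = c^2 + 149d^2 + 2cd√149. Since √149 ∉ Q this forces 2cd = 0. If d = 0 then √237 = c ∈ Q, contradicting 237 squarefree > 1. If c = 0 then 237 = 149d^2, so 149·237 = (149d)^2 is a perfect square in Q — but 149·237 = 35313 is not a perfect square (since 149 and 237 are distinct squarefree integers). Contradiction. Hence √237 ∉ Q(√149), so x^2 - 237 stays irreducible over Q(√149) and [Q(√149, √237) : Q(√149)] = 2. By the tower law, [Q(√149, √237) : Q] = 2 · 2 = 4.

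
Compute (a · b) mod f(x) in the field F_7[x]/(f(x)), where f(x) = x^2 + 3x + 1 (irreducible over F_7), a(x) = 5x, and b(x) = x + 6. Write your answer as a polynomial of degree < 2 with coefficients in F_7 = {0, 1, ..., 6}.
a · b ≡ x + 2 (mod f(x))

Multiply in F_7[x]: a(x)·b(x) = (5x)·(x + 6) = 5x^2 + 2x. This has degree ≥ 2, so divide by f(x) over F_7: 5x^2 + 2x = (5)·(x^2 + 3x + 1) + (x + 2). Hence a·b ≡ x + 2 (mod f). (F_7[x]/(f) is a field with 7^2 = 49 elements since f is irreducible of degree 2.)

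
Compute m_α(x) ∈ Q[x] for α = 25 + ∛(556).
m_α(x) = x^3 - 75x^2 + 1875x - 16181

Set β = α - 25 = ∛(556), so β^3 = 556. Then (α - 25)^3 - 556 = 0, i.e. α is a root of g(x) = (x - 25)^3 - 556 = x^3 - 75x^2 + 1875x - 16181. Since g(x) = h(x - 25) where h(x) = x^3 - 556, and h is irreducible over Q (because 556 is not a perfect cube, so h has no rational root, and a monic cubic with no rational root is irreducible), g is also irreducible (irreducibility is preserved under the substitution x → x - 25). Hence m_α(x) = x^3 - 75x^2 + 1875x - 16181.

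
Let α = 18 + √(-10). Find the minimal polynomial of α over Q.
m_α(x) = x^2 - 36x + 334

From α - 18 = √(-10), squaring gives (α - 18)^2 = -10, i.e. α^2 - 36α + 324 = -10, so α^2 - 36α + 334 = 0. The discriminant of x^2 - 36x + 334 is (-36)^2 - 4·(334) = 1296 - 1336 = -40, and 4·(-10) is not a perfect square in Q since -10 is squarefree and ≠ 1. Hence x^2 - 36x + 334 is irreducible over Q and is the minimal polynomial of α.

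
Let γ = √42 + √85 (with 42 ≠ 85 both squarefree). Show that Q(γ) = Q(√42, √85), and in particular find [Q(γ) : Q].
[Q(γ) : Q] = 4 (equivalently, Q(γ) = Q(√42, √85))

Obviously Q(γ) ⊆ Q(√42, √85), and [Q(√42, √85):Q] = 4 (since 42, 85 are distinct squarefree integers > 1 with 3570 not a perfect square). To show equality we compute the minimal polynomial of γ. From γ = √42 + √85: γ^2 = 42 + 2√(3570) + 85 = 127 + 2√(3570), so γ^2 - 127 = 2√(3570); squaring, (γ^2 - 127)^2 = 4·3570, i.e. γ^4 - 254γ^2 + 16129 - 14280 = 0, i.e. γ^4 - 254γ^2 + 1849 = 0. So γ is a root of x^4 - 254x^2 + 1849. This polynomial is irreducible over Q: it has no rational root (each ±√42 ± √85 is irrational), and any factorization into two quadratics over Q would force √(3570) ∈ Q (pairing opposite roots) or √42, √85 ∈ Q (other pairings), all impossible. Hence [Q(γ):Q] = 4 = [Q(√42, √85):Q], so Q(γ) = Q(√42, √85).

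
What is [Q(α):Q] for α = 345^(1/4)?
[Q(α):Q] = 4

α is a root of x^4 - 345. By Eisenstein's criterion at the prime p = 3 (which divides the constant term 345 but p^2 = 9 does not, since 345 is squarefree), x^4 - 345 is irreducible over Q. Hence [Q(α):Q] = 4.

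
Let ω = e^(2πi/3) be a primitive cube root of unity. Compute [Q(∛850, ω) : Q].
[Q(∛850, ω) : Q] = 6

[Q(∛850):Q] = 3 (min poly x^3 - 850, irreducible since 850 is not a perfect cube). [Q(ω):Q] = 2 (min poly x^2 + x + 1). Since Q(∛850) ⊂ R and ω ∉ R, we have ω ∉ Q(∛850), so x^2 + x + 1 remains irreducible over Q(∛850) and [Q(∛850, ω) : Q(∛850)] = 2. By the tower law, [Q(∛850, ω) : Q] = 3 · 2 = 6. (In fact Q(∛850, ω) is the splitting field of x^3 - 850 over Q.)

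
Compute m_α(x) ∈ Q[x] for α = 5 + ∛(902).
m_α(x) = x^3 - 15x^2 + 75x - 1027

Set β = α - 5 = ∛(902), so β^3 = 902. Then (α - 5)^3 - 902 = 0, i.e. α is a root of g(x) = (x - 5)^3 - 902 = x^3 - 15x^2 + 75x - 1027. Since g(x) = h(x - 5) where h(x) = x^3 - 902, and h is irreducible over Q (because 902 is not a perfect cube, so h has no rational root, and a monic cubic with no rational root is irreducible), g is also irreducible (irreducibility is preserved under the substitution x → x - 5). Hence m_α(x) = x^3 - 15x^2 + 75x - 1027.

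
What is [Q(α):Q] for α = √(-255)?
[Q(α):Q] = 2

[Q(α):Q] equals the degree of the minimal polynomial of α. Here α^2 = -255 and x^2 + 255 is irreducible (d = -255 is squarefree, ≠ 1, hence not a square), so deg(m_α) = 2. Thus [Q(α):Q] = 2.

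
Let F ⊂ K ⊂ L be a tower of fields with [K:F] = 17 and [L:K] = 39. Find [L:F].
[L:F] = 663

The tower law says that for any tower of field extensions F ⊂ K ⊂ L with finite degrees, [L:F] = [L:K] · [K:F]. Here this gives [L:F] = 39 · 17 = 663.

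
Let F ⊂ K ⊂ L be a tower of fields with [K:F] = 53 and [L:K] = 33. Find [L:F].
[L:F] = 1749

The tower law says that for any tower of field extensions F ⊂ K ⊂ L with finite degrees, [L:F] = [L:K] · [K:F]. Here this gives [L:F] = 33 · 53 = 1749.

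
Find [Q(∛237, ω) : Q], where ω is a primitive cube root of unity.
[Q(∛237, ω) : Q] = 6

[Q(∛237):Q] = 3 (min poly x^3 - 237, irreducible since 237 is not a perfect cube). [Q(ω):Q] = 2 (min poly x^2 + x + 1). Since Q(∛237) ⊂ R and ω ∉ R, we have ω ∉ Q(∛237), so x^2 + x + 1 remains irreducible over Q(∛237) and [Q(∛237, ω) : Q(∛237)] = 2. By the tower law, [Q(∛237, ω) : Q] = 3 · 2 = 6. (In fact Q(∛237, ω) is the splitting field of x^3 - 237 over Q.)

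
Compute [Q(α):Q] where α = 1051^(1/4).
[Q(α):Q] = 4

α is a root of x^4 - 1051. By Eisenstein's criterion at the prime p = 1051 (which divides the constant term 1051 but p^2 = 1104601 does not, since 1051 is squarefree), x^4 - 1051 is irreducible over Q. Hence [Q(α):Q] = 4.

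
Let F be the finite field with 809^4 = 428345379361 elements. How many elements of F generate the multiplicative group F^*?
There are φ(428345379360) = 112521830400 primitive elements

F_q^* is cyclic of order q - 1 = 428345379360. A cyclic group of order m has exactly φ(m) generators. Here m = 428345379360 = 2^5 · 3^4 · 5 · 101 · 229 · 1429, so the number of primitive elements is φ(428345379360) = 112521830400.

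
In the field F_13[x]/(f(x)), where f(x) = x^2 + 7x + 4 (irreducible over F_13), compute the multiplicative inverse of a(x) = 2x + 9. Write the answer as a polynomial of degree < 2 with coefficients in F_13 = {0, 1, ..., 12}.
a(x)^(-1) ≡ 5x + 6 (mod f(x))

Since f is irreducible over F_13, F_13[x]/(f) is a field and a(x) ≠ 0 has an inverse. Apply the extended Euclidean algorithm to f(x) and a(x) in F_13[x]: f(x) = (7x + 11)·a(x) + (9). The last nonzero remainder is the constant 9 = gcd(f, a) in F_13. Back-substituting through the division chain expresses 9 = s(x)·a(x) + t(x)·f(x) with s(x) ≡ 6x + 2 (mod f), so (6x + 2)·a(x) ≡ 9 (mod f). Multiplying by 9^(-1) ≡ 3 in F_13 gives a(x)^(-1) ≡ 3·(6x + 2) ≡ 5x + 6 (mod f). Check: (2x + 9)·(5x + 6) = 10x^2 + 5x + 2 ≡ 1 (mod x^2 + 7x + 4).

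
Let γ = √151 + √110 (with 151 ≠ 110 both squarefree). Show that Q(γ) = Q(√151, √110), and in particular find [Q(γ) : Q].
[Q(γ) : Q] = 4 (equivalently, Q(γ) = Q(√151, √110))

Obviously Q(γ) ⊆ Q(√151, √110), and [Q(√151, √110):Q] = 4 (since 151, 110 are distinct squarefree integers > 1 with 16610 not a perfect square). To show equality we compute the minimal polynomial of γ. From γ = √151 + √110: γ^2 = 151 + 2√(16610) + 110 = 261 + 2√(16610), so γ^2 - 261 = 2√(16610); squaring, (γ^2 - 261)^2 = 4·16610, i.e. γ^4 - 522γ^2 + 68121 - 66440 = 0, i.e. γ^4 - 522γ^2 + 1681 = 0. So γ is a root of x^4 - 522x^2 + 1681. This polynomial is irreducible over Q: it has no rational root (each ±√151 ± √110 is irrational), and any factorization into two quadratics over Q would force √(16610) ∈ Q (pairing opposite roots) or √151, √110 ∈ Q (other pairings), all impossible. Hence [Q(γ):Q] = 4 = [Q(√151, √110):Q], so Q(γ) = Q(√151, √110).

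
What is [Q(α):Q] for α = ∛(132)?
[Q(α):Q] = 3

The minimal polynomial of α is x^3 - 132, irreducible over Q since 132 is not a perfect cube (so x^3 - 132 has no rational root). Hence [Q(α):Q] = deg(m_α) = 3.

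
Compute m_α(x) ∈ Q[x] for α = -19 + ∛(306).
m_α(x) = x^3 + 57x^2 + 1083x + 6553

Set β = α + 19 = ∛(306), so β^3 = 306. Then (α + 19)^3 - 306 = 0, i.e. α is a root of g(x) = (x + 19)^3 - 306 = x^3 + 57x^2 + 1083x + 6553. Since g(x) = h(x + 19) where h(x) = x^3 - 306, and h is irreducible over Q (because 306 is not a perfect cube, so h has no rational root, and a monic cubic with no rational root is irreducible), g is also irreducible (irreducibility is preserved under the substitution x → x + 19). Hence m_α(x) = x^3 + 57x^2 + 1083x + 6553.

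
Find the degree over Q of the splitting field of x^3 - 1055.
[K : Q] = 6

The roots of x^3 - 1055 are ∛1055, ω∛1055, ω^2∛1055 where ω = e^(2πi/3) is a primitive cube root of unity, so K = Q(∛1055, ω). Now [Q(∛1055):Q] = 3 (since 1055 is not a perfect cube, x^3 - 1055 is irreducible) and [Q(ω):Q] = 2. Both 2 and 3 divide [K:Q], and [K:Q] ≤ 3·2 = 6, so [K:Q] = 6. (Equivalently: Q(∛1055) ⊂ R but ω ∉ R, so [K : Q(∛1055)] = 2.)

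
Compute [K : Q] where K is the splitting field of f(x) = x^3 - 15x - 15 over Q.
[K : Q] = 6

By the rational root test, any rational root of the monic integer polynomial f(x) = x^3 - 15x - 15 must be an integer dividing the constant term -15, i.e. one of ±{1, 3, 5, 15}. Evaluating: f(1) = -29, f(-1) = -1, f(3) = -33, f(-3) = 3, f(5) = 35, f(-5) = -65, f(15) = 3135, f(-15) = -3165; none is 0, so f has no rational root and is therefore irreducible over Q (a cubic with no linear factor over a field is irreducible). For an irreducible cubic, the Galois group is A_3 or S_3 according as the discriminant disc(f) = -4a^3 - 27b^2 = -4·(-15)^3 - 27·(-15)^2 = 7425 is or is not a square in Q. Here disc(f) = 7425 is not a perfect square in Q, so the Galois group of f over Q is not contained in A_3 and must be all of S_3. The splitting field has degree |S_3| = 6 over Q, so [K : Q] = 6.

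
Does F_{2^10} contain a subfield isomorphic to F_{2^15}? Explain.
No: F_{2^15} is not a subfield of F_{2^10}

F_{p^m} embeds in F_{p^n} iff m | n. Here 15 ∤ 10 (since 10 = 0·15 + 10 with remainder 10 ≠ 0), so F_{2^15} is not a subfield of F_{2^10}. Equivalently: if it were, the tower law would give 15 = [F_{2^15}:F_2] dividing [F_{2^10}:F_2] = 10, contradiction.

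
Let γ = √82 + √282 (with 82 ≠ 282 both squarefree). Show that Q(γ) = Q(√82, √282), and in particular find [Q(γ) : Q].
[Q(γ) : Q] = 4 (equivalently, Q(γ) = Q(√82, √282))

Obviously Q(γ) ⊆ Q(√82, √282), and [Q(√82, √282):Q] = 4 (since 82, 282 are distinct squarefree integers > 1 with 23124 not a perfect square). To show equality we compute the minimal polynomial of γ. From γ = √82 + √282: γ^2 = 82 + 2√(23124) + 282 = 364 + 2√(23124), so γ^2 - 364 = 2√(23124); squaring, (γ^2 - 364)^2 = 4·23124, i.e. γ^4 - 728γ^2 + 132496 - 92496 = 0, i.e. γ^4 - 728γ^2 + 40000 = 0. So γ is a root of x^4 - 728x^2 + 40000. This polynomial is irreducible over Q: it has no rational root (each ±√82 ± √282 is irrational), and any factorization into two quadratics over Q would force √(23124) ∈ Q (pairing opposite roots) or √82, √282 ∈ Q (other pairings), all impossible. Hence [Q(γ):Q] = 4 = [Q(√82, √282):Q], so Q(γ) = Q(√82, √282).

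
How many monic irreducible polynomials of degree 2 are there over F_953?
There are 453628 monic irreducible polynomials of degree 2 over F_953

Each element of F_{953^2} that lies in no proper subfield is a root of exactly one monic irreducible of degree 2 over F_953, and each such polynomial has 2 distinct roots in F_{953^2}. By Möbius inversion the count is N_953(2) = (1/2) Σ_{d|2} μ(2/d) · 953^d = (1/2)(μ(2)·953^1 + μ(1)·953^2) = 907256/2 = 453628.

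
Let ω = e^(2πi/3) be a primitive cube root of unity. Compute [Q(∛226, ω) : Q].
[Q(∛226, ω) : Q] = 6

[Q(∛226):Q] = 3 (min poly x^3 - 226, irreducible since 226 is not a perfect cube). [Q(ω):Q] = 2 (min poly x^2 + x + 1). Since Q(∛226) ⊂ R and ω ∉ R, we have ω ∉ Q(∛226), so x^2 + x + 1 remains irreducible over Q(∛226) and [Q(∛226, ω) : Q(∛226)] = 2. By the tower law, [Q(∛226, ω) : Q] = 3 · 2 = 6. (In fact Q(∛226, ω) is the splitting field of x^3 - 226 over Q.)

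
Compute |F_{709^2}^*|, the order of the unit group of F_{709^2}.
|F_{709^2}^*| = 502680

F_{709^2} has 709^2 = 502681 elements; its multiplicative group consists of all nonzero elements, so |F_{709^2}^*| = 502681 - 1 = 502680. (It is cyclic since any finite subgroup of the multiplicative group of a field is cyclic.)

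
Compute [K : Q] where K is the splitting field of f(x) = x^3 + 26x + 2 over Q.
[K : Q] = 6

By the rational root test, any rational root of the monic integer polynomial f(x) = x^3 + 26x + 2 must be an integer dividing the constant term 2, i.e. one of ±{1, 2}. Evaluating: f(1) = 29, f(-1) = -25, f(2) = 62, f(-2) = -58; none is 0, so f has no rational root and is therefore irreducible over Q (a cubic with no linear factor over a field is irreducible). For an irreducible cubic, the Galois group is A_3 or S_3 according as the discriminant disc(f) = -4a^3 - 27b^2 = -4·(26)^3 - 27·(2)^2 = -70412 is or is not a square in Q. Here disc(f) = -70412 is not a perfect square in Q, so the Galois group of f over Q is not contained in A_3 and must be all of S_3. The splitting field has degree |S_3| = 6 over Q, so [K : Q] = 6.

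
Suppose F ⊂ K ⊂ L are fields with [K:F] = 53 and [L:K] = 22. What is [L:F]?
[L:F] = 1166

The tower law says that for any tower of field extensions F ⊂ K ⊂ L with finite degrees, [L:F] = [L:K] · [K:F]. Here this gives [L:F] = 22 · 53 = 1166.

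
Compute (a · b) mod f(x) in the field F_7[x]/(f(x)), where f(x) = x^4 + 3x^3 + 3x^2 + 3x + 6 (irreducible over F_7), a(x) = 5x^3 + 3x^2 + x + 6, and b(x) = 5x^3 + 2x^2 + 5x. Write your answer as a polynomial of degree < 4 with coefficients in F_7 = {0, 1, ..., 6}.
a · b ≡ 6x^3 + 6x^2 + 4x + 6 (mod f(x))

Multiply in F_7[x]: a(x)·b(x) = (5x^3 + 3x^2 + x + 6)·(5x^3 + 2x^2 + 5x) = 4x^6 + 4x^5 + x^4 + 5x^3 + 3x^2 + 2x. This has degree ≥ 4, so divide by f(x) over F_7: 4x^6 + 4x^5 + x^4 + 5x^3 + 3x^2 + 2x = (4x^2 + 6x + 6)·(x^4 + 3x^3 + 3x^2 + 3x + 6) + (6x^3 + 6x^2 + 4x + 6). Hence a·b ≡ 6x^3 + 6x^2 + 4x + 6 (mod f). (F_7[x]/(f) is a field with 7^4 = 2401 elements since f is irreducible of degree 4.)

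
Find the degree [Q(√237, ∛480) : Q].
[Q(√237, ∛480) : Q] = 6

Let L = Q(√237, ∛480). Since Q(√237) ⊂ L and [Q(√237):Q] = 2, the tower law gives 2 | [L:Q]. Likewise Q(∛480) ⊂ L with [Q(∛480):Q] = 3 (because 480 is not a perfect cube), so 3 | [L:Q]. As gcd(2,3) = 1, [L:Q] is divisible by 6. Conversely L is generated over Q by √237 and ∛480, so [L:Q] ≤ 2·3 = 6. Therefore [Q(√237, ∛480) : Q] = 6.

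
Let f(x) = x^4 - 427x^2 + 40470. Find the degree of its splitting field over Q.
[K : Q] = 4

Solving the quadratic in x^2: x^2 = (427 ± √(427^2 - 4·40470))/2 = (427 ± √20449)/2 = (427 ± 143)/2, giving x^2 = 142 or x^2 = 285. So f(x) = (x^2 - 142)(x^2 - 285) and the roots of f are ±√142, ±√285. Hence the splitting field is K = Q(√142, √285). Since 142 and 285 are distinct squarefree integers > 1, their product 40470 is not a perfect square, so √285 ∉ Q(√142). By the tower law [K:Q] = [Q(√142,√285):Q(√142)] · [Q(√142):Q] = 2 · 2 = 4.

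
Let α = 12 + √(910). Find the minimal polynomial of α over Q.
m_α(x) = x^2 - 24x - 766

From α - 12 = √(910), squaring gives (α - 12)^2 = 910, i.e. α^2 - 24α + 144 = 910, so α^2 - 24α - 766 = 0. The discriminant of x^2 - 24x - 766 is (-24)^2 - 4·(-766) = 576 + 3064 = 3640, and 4·(910) is not a perfect square in Q since 910 is squarefree and ≠ 1. Hence x^2 - 24x - 766 is irreducible over Q and is the minimal polynomial of α.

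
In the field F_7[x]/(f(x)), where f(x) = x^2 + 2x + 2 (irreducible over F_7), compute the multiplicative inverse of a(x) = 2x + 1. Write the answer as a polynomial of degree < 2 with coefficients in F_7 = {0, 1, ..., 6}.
a(x)^(-1) ≡ x + 5 (mod f(x))

Since f is irreducible over F_7, F_7[x]/(f) is a field and a(x) ≠ 0 has an inverse. Apply the extended Euclidean algorithm to f(x) and a(x) in F_7[x]: f(x) = (4x + 6)·a(x) + (3). The last nonzero remainder is the constant 3 = gcd(f, a) in F_7. Back-substituting through the division chain expresses 3 = s(x)·a(x) + t(x)·f(x) with s(x) ≡ 3x + 1 (mod f), so (3x + 1)·a(x) ≡ 3 (mod f). Multiplying by 3^(-1) ≡ 5 in F_7 gives a(x)^(-1) ≡ 5·(3x + 1) ≡ x + 5 (mod f). Check: (2x + 1)·(x + 5) = 2x^2 + 4x + 5 ≡ 1 (mod x^2 + 2x + 2).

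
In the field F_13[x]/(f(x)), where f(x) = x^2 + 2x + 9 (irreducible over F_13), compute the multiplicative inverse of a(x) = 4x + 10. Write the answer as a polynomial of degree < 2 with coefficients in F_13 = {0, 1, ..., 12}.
a(x)^(-1) ≡ 6x + 10 (mod f(x))

Since f is irreducible over F_13, F_13[x]/(f) is a field and a(x) ≠ 0 has an inverse. Apply the extended Euclidean algorithm to f(x) and a(x) in F_13[x]: f(x) = (10x + 8)·a(x) + (7). The last nonzero remainder is the constant 7 = gcd(f, a) in F_13. Back-substituting through the division chain expresses 7 = s(x)·a(x) + t(x)·f(x) with s(x) ≡ 3x + 5 (mod f), so (3x + 5)·a(x) ≡ 7 (mod f). Multiplying by 7^(-1) ≡ 2 in F_13 gives a(x)^(-1) ≡ 2·(3x + 5) ≡ 6x + 10 (mod f). Check: (4x + 10)·(6x + 10) = 11x^2 + 9x + 9 ≡ 1 (mod x^2 + 2x + 9).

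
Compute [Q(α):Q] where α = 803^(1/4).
[Q(α):Q] = 4

α is a root of x^4 - 803. By Eisenstein's criterion at the prime p = 11 (which divides the constant term 803 but p^2 = 121 does not, since 803 is squarefree), x^4 - 803 is irreducible over Q. Hence [Q(α):Q] = 4.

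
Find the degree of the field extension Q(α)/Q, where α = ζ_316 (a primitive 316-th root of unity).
[Q(α):Q] = 156

The minimal polynomial of ζ_316 over Q is the 316-th cyclotomic polynomial Φ_316(x), which is irreducible over Q and has degree φ(316) = 156. Hence [Q(α):Q] = φ(316) = 156.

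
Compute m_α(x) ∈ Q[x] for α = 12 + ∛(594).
m_α(x) = x^3 - 36x^2 + 432x - 2322

Set β = α - 12 = ∛(594), so β^3 = 594. Then (α - 12)^3 - 594 = 0, i.e. α is a root of g(x) = (x - 12)^3 - 594 = x^3 - 36x^2 + 432x - 2322. Since g(x) = h(x - 12) where h(x) = x^3 - 594, and h is irreducible over Q (because 594 is not a perfect cube, so h has no rational root, and a monic cubic with no rational root is irreducible), g is also irreducible (irreducibility is preserved under the substitution x → x - 12). Hence m_α(x) = x^3 - 36x^2 + 432x - 2322.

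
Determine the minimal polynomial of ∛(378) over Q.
m_α(x) = x^3 - 378

α satisfies α^3 = 378, so x^3 - 378 annihilates α. By the rational root test, a rational root p/q (in lowest terms) of x^3 - 378 would satisfy p^3 = 378 q^3, forcing q = 1 and p^3 = 378; but 378 is not a perfect cube, contradiction. A monic cubic over Q with no rational root is irreducible (any nontrivial factorization would include a linear factor). Hence x^3 - 378 is the minimal polynomial of α, and in particular [Q(α):Q] = 3.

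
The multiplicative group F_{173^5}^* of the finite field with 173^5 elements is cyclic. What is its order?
|F_{173^5}^*| = 154963892092

F_{173^5} has 173^5 = 154963892093 elements; its multiplicative group consists of all nonzero elements, so |F_{173^5}^*| = 154963892093 - 1 = 154963892092. (It is cyclic since any finite subgroup of the multiplicative group of a field is cyclic.)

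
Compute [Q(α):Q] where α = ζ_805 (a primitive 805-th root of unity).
[Q(α):Q] = 528

The minimal polynomial of ζ_805 over Q is the 805-th cyclotomic polynomial Φ_805(x), which is irreducible over Q and has degree φ(805) = 528. Hence [Q(α):Q] = φ(805) = 528.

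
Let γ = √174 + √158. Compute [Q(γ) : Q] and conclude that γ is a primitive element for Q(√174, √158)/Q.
[Q(γ) : Q] = 4 (equivalently, Q(γ) = Q(√174, √158))

Obviously Q(γ) ⊆ Q(√174, √158), and [Q(√174, √158):Q] = 4 (since 174, 158 are distinct squarefree integers > 1 with 27492 not a perfect square). To show equality we compute the minimal polynomial of γ. From γ = √174 + √158: γ^2 = 174 + 2√(27492) + 158 = 332 + 2√(27492), so γ^2 - 332 = 2√(27492); squaring, (γ^2 - 332)^2 = 4·27492, i.e. γ^4 - 664γ^2 + 110224 - 109968 = 0, i.e. γ^4 - 664γ^2 + 256 = 0. So γ is a root of x^4 - 664x^2 + 256. This polynomial is irreducible over Q: it has no rational root (each ±√174 ± √158 is irrational), and any factorization into two quadratics over Q would force √(27492) ∈ Q (pairing opposite roots) or √174, √158 ∈ Q (other pairings), all impossible. Hence [Q(γ):Q] = 4 = [Q(√174, √158):Q], so Q(γ) = Q(√174, √158).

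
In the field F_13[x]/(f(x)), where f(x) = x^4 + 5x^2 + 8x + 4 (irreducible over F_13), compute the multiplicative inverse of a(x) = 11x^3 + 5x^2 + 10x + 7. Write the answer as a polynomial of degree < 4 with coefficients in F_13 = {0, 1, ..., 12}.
a(x)^(-1) ≡ 12x^3 + 5x^2 + 9x + 2 (mod f(x))

Since f is irreducible over F_13, F_13[x]/(f) is a field and a(x) ≠ 0 has an inverse. Apply the extended Euclidean algorithm to f(x) and a(x) in F_13[x]: f(x) = (6x + 2)·a(x) + (11x + 3);  a(x) = (x^2 + 12x)·(11x + 3) + (7). The last nonzero remainder is the constant 7 = gcd(f, a) in F_13. Back-substituting through the division chain expresses 7 = s(x)·a(x) + t(x)·f(x) with s(x) ≡ 6x^3 + 9x^2 + 11x + 1 (mod f), so (6x^3 + 9x^2 + 11x + 1)·a(x) ≡ 7 (mod f). Multiplying by 7^(-1) ≡ 2 in F_13 gives a(x)^(-1) ≡ 2·(6x^3 + 9x^2 + 11x + 1) ≡ 12x^3 + 5x^2 + 9x + 2 (mod f). Check: (11x^3 + 5x^2 + 10x + 7)·(12x^3 + 5x^2 + 9x + 2) = 2x^6 + 11x^5 + 10x^4 + 6x^3 + 5x^2 + 5x + 1 ≡ 1 (mod x^4 + 5x^2 + 8x + 4).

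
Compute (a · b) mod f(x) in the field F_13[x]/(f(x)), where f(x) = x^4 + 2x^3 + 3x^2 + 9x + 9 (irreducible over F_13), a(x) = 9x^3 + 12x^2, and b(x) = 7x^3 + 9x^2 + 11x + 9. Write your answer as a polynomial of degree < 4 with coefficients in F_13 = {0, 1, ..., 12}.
a · b ≡ 7x^2 + 7x + 7 (mod f(x))

Multiply in F_13[x]: a(x)·b(x) = (9x^3 + 12x^2)·(7x^3 + 9x^2 + 11x + 9) = 11x^6 + 9x^5 + 12x^4 + 5x^3 + 4x^2. This has degree ≥ 4, so divide by f(x) over F_13: 11x^6 + 9x^5 + 12x^4 + 5x^3 + 4x^2 = (11x^2 + 5)·(x^4 + 2x^3 + 3x^2 + 9x + 9) + (7x^2 + 7x + 7). Hence a·b ≡ 7x^2 + 7x + 7 (mod f). (F_13[x]/(f) is a field with 13^4 = 28561 elements since f is irreducible of degree 4.)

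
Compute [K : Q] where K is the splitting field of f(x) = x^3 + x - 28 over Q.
[K : Q] = 6

By the rational root test, any rational root of the monic integer polynomial f(x) = x^3 + x - 28 must be an integer dividing the constant term -28, i.e. one of ±{1, 2, 4, 7, 14, 28}. Evaluating: f(1) = -26, f(-1) = -30, f(2) = -18, f(-2) = -38, f(4) = 40, f(-4) = -96, f(7) = 322, f(-7) = -378, f(14) = 2730, f(-14) = -2786, f(28) = 21952, f(-28) = -22008; none is 0, so f has no rational root and is therefore irreducible over Q (a cubic with no linear factor over a field is irreducible). For an irreducible cubic, the Galois group is A_3 or S_3 according as the discriminant disc(f) = -4a^3 - 27b^2 = -4·(1)^3 - 27·(-28)^2 = -21172 is or is not a square in Q. Here disc(f) = -21172 is not a perfect square in Q, so the Galois group of f over Q is not contained in A_3 and must be all of S_3. The splitting field has degree |S_3| = 6 over Q, so [K : Q] = 6.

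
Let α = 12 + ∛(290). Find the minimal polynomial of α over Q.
m_α(x) = x^3 - 36x^2 + 432x - 2018

Set β = α - 12 = ∛(290), so β^3 = 290. Then (α - 12)^3 - 290 = 0, i.e. α is a root of g(x) = (x - 12)^3 - 290 = x^3 - 36x^2 + 432x - 2018. Since g(x) = h(x - 12) where h(x) = x^3 - 290, and h is irreducible over Q (because 290 is not a perfect cube, so h has no rational root, and a monic cubic with no rational root is irreducible), g is also irreducible (irreducibility is preserved under the substitution x → x - 12). Hence m_α(x) = x^3 - 36x^2 + 432x - 2018.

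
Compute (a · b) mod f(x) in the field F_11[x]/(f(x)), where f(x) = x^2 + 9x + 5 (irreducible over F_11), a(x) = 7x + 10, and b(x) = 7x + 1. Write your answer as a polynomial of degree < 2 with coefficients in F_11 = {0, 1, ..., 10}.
a · b ≡ 10x + 7 (mod f(x))

Multiply in F_11[x]: a(x)·b(x) = (7x + 10)·(7x + 1) = 5x^2 + 10. This has degree ≥ 2, so divide by f(x) over F_11: 5x^2 + 10 = (5)·(x^2 + 9x + 5) + (10x + 7). Hence a·b ≡ 10x + 7 (mod f). (F_11[x]/(f) is a field with 11^2 = 121 elements since f is irreducible of degree 2.)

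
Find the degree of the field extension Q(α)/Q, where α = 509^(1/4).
[Q(α):Q] = 4

α is a root of x^4 - 509. By Eisenstein's criterion at the prime p = 509 (which divides the constant term 509 but p^2 = 259081 does not, since 509 is squarefree), x^4 - 509 is irreducible over Q. Hence [Q(α):Q] = 4.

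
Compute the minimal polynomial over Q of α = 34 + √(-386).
m_α(x) = x^2 - 68x + 1542

From α - 34 = √(-386), squaring gives (α - 34)^2 = -386, i.e. α^2 - 68α + 1156 = -386, so α^2 - 68α + 1542 = 0. The discriminant of x^2 - 68x + 1542 is (-68)^2 - 4·(1542) = 4624 - 6168 = -1544, and 4·(-386) is not a perfect square in Q since -386 is squarefree and ≠ 1. Hence x^2 - 68x + 1542 is irreducible over Q and is the minimal polynomial of α.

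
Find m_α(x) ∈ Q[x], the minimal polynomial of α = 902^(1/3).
m_α(x) = x^3 - 902

α satisfies α^3 = 902, so x^3 - 902 annihilates α. By the rational root test, a rational root p/q (in lowest terms) of x^3 - 902 would satisfy p^3 = 902 q^3, forcing q = 1 and p^3 = 902; but 902 is not a perfect cube, contradiction. A monic cubic over Q with no rational root is irreducible (any nontrivial factorization would include a linear factor). Hence x^3 - 902 is the minimal polynomial of α, and in particular [Q(α):Q] = 3.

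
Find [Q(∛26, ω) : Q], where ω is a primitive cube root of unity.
[Q(∛26, ω) : Q] = 6

[Q(∛26):Q] = 3 (min poly x^3 - 26, irreducible since 26 is not a perfect cube). [Q(ω):Q] = 2 (min poly x^2 + x + 1). Since Q(∛26) ⊂ R and ω ∉ R, we have ω ∉ Q(∛26), so x^2 + x + 1 remains irreducible over Q(∛26) and [Q(∛26, ω) : Q(∛26)] = 2. By the tower law, [Q(∛26, ω) : Q] = 3 · 2 = 6. (In fact Q(∛26, ω) is the splitting field of x^3 - 26 over Q.)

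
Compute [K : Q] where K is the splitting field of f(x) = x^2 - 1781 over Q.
[K : Q] = 2

f(x) = x^2 - 1781 factors as (x - √1781)(x + √1781). The splitting field is K = Q(√1781). Since 1781 is squarefree and > 1, it is not a perfect square, so x^2 - 1781 is irreducible over Q and [Q(√1781) : Q] = 2. Hence [K : Q] = 2.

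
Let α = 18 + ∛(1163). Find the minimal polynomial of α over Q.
m_α(x) = x^3 - 54x^2 + 972x - 6995

Set β = α - 18 = ∛(1163), so β^3 = 1163. Then (α - 18)^3 - 1163 = 0, i.e. α is a root of g(x) = (x - 18)^3 - 1163 = x^3 - 54x^2 + 972x - 6995. Since g(x) = h(x - 18) where h(x) = x^3 - 1163, and h is irreducible over Q (because 1163 is not a perfect cube, so h has no rational root, and a monic cubic with no rational root is irreducible), g is also irreducible (irreducibility is preserved under the substitution x → x - 18). Hence m_α(x) = x^3 - 54x^2 + 972x - 6995.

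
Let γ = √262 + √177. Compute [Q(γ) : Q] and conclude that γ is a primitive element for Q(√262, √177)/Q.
[Q(γ) : Q] = 4 (equivalently, Q(γ) = Q(√262, √177))

Obviously Q(γ) ⊆ Q(√262, √177), and [Q(√262, √177):Q] = 4 (since 262, 177 are distinct squarefree integers > 1 with 46374 not a perfect square). To show equality we compute the minimal polynomial of γ. From γ = √262 + √177: γ^2 = 262 + 2√(46374) + 177 = 439 + 2√(46374), so γ^2 - 439 = 2√(46374); squaring, (γ^2 - 439)^2 = 4·46374, i.e. γ^4 - 878γ^2 + 192721 - 185496 = 0, i.e. γ^4 - 878γ^2 + 7225 = 0. So γ is a root of x^4 - 878x^2 + 7225. This polynomial is irreducible over Q: it has no rational root (each ±√262 ± √177 is irrational), and any factorization into two quadratics over Q would force √(46374) ∈ Q (pairing opposite roots) or √262, √177 ∈ Q (other pairings), all impossible. Hence [Q(γ):Q] = 4 = [Q(√262, √177):Q], so Q(γ) = Q(√262, √177).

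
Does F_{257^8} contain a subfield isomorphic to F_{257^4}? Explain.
Yes: F_{257^4} is a subfield of F_{257^8}

F_{p^m} embeds in F_{p^n} iff m | n (since F_{p^n} is the splitting field of x^(p^n) - x, and F_{p^m} ⊂ F_{p^n} forces p^n to be a power of p^m, i.e. m | n; conversely if m | n then every root of x^(p^m) - x is a root of x^(p^n) - x). Here 4 | 8 (since 8 = 2·4), so F_{257^4} is a subfield of F_{257^8}, and [F_{257^8} : F_{257^4}] = 8/4 = 2.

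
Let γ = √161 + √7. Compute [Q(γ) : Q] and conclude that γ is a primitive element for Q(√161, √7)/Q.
[Q(γ) : Q] = 4 (equivalently, Q(γ) = Q(√161, √7))

Obviously Q(γ) ⊆ Q(√161, √7), and [Q(√161, √7):Q] = 4 (since 161, 7 are distinct squarefree integers > 1 with 1127 not a perfect square). To show equality we compute the minimal polynomial of γ. From γ = √161 + √7: γ^2 = 161 + 2√(1127) + 7 = 168 + 2√(1127), so γ^2 - 168 = 2√(1127); squaring, (γ^2 - 168)^2 = 4·1127, i.e. γ^4 - 336γ^2 + 28224 - 4508 = 0, i.e. γ^4 - 336γ^2 + 23716 = 0. So γ is a root of x^4 - 336x^2 + 23716. This polynomial is irreducible over Q: it has no rational root (each ±√161 ± √7 is irrational), and any factorization into two quadratics over Q would force √(1127) ∈ Q (pairing opposite roots) or √161, √7 ∈ Q (other pairings), all impossible. Hence [Q(γ):Q] = 4 = [Q(√161, √7):Q], so Q(γ) = Q(√161, √7).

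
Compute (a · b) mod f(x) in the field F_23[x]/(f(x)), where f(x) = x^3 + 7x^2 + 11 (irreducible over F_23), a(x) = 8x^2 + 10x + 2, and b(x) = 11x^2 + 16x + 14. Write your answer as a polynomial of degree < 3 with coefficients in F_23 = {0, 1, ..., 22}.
a · b ≡ 19x^2 + 9x (mod f(x))

Multiply in F_23[x]: a(x)·b(x) = (8x^2 + 10x + 2)·(11x^2 + 16x + 14) = 19x^4 + 8x^3 + 18x^2 + 11x + 5. This has degree ≥ 3, so divide by f(x) over F_23: 19x^4 + 8x^3 + 18x^2 + 11x + 5 = (19x + 13)·(x^3 + 7x^2 + 11) + (19x^2 + 9x). Hence a·b ≡ 19x^2 + 9x (mod f). (F_23[x]/(f) is a field with 23^3 = 12167 elements since f is irreducible of degree 3.)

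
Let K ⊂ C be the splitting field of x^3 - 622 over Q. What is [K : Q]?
[K : Q] = 6

The roots of x^3 - 622 are ∛622, ω∛622, ω^2∛622 where ω = e^(2πi/3) is a primitive cube root of unity, so K = Q(∛622, ω). Now [Q(∛622):Q] = 3 (since 622 is not a perfect cube, x^3 - 622 is irreducible) and [Q(ω):Q] = 2. Both 2 and 3 divide [K:Q], and [K:Q] ≤ 3·2 = 6, so [K:Q] = 6. (Equivalently: Q(∛622) ⊂ R but ω ∉ R, so [K : Q(∛622)] = 2.)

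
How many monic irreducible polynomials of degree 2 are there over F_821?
There are 336610 monic irreducible polynomials of degree 2 over F_821

Each element of F_{821^2} that lies in no proper subfield is a root of exactly one monic irreducible of degree 2 over F_821, and each such polynomial has 2 distinct roots in F_{821^2}. By Möbius inversion the count is N_821(2) = (1/2) Σ_{d|2} μ(2/d) · 821^d = (1/2)(μ(2)·821^1 + μ(1)·821^2) = 673220/2 = 336610.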